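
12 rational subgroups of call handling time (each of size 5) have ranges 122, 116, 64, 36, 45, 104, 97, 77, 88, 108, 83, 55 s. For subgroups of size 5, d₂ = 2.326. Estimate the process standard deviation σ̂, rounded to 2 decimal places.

R̄ = (122 + 116 + 64 + 36 + 45 + 104 + 97 + 77 + 88 + 108 + 83 + 55) / 12 = 82.9167
σ̂ = R̄ / d₂ = 82.9167 / 2.326 = 35.6478

35.65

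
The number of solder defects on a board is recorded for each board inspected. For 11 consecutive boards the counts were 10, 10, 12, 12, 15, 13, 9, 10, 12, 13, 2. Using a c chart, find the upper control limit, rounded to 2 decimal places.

c̄ = (10 + 10 + 12 + 12 + 15 + 13 + 9 + 10 + 12 + 13 + 2) / 11 = 118 / 11 = 10.7273
UCL = c̄ + 3√c̄ = 10.7273 + 3 × √10.7273 = 10.7273 + 3 × 3.2753 = 20.5530

20.55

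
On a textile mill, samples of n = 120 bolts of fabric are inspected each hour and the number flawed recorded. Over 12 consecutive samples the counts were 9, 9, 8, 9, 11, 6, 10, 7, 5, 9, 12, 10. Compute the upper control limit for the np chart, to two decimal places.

17.29

p̄ = Σdᵢ / (k·n) = 105 / (12 × 120) = 0.07292
UCL = np̄ + 3·√(np̄(1−p̄)) = 8.7500 + 3 × √(8.7500×0.92708) = 8.7500 + 3 × 2.8482 = 17.2945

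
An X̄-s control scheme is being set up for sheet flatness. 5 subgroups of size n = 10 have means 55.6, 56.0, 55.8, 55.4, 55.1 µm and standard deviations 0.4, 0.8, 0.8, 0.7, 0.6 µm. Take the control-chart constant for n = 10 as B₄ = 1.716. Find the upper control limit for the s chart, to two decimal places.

s̄ = (0.4 + 0.8 + 0.8 + 0.7 + 0.6) / 5 = 0.6600
UCL_s = B₄·s̄ = 1.716 × 0.6600 = 1.1326

1.13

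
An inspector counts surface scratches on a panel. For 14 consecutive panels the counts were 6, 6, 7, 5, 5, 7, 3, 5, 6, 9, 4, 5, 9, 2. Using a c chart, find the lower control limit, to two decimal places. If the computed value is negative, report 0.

0.00

c̄ = (6 + 6 + 7 + 5 + 5 + 7 + 3 + 5 + 6 + 9 + 4 + 5 + 9 + 2) / 14 = 79 / 14 = 5.6429
LCL = c̄ − 3√c̄ = 5.6429 − 3 × 2.3755 = -1.4836 → 0 (cannot be negative)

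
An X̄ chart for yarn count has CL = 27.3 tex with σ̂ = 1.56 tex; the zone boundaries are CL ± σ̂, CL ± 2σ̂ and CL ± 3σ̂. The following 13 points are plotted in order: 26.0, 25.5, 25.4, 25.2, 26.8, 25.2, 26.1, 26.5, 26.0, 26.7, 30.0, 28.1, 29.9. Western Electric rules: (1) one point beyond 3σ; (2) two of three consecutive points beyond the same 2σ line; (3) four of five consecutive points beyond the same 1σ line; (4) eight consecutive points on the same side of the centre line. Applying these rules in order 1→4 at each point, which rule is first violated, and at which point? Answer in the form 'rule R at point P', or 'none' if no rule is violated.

Zone of each point (C = within 1σ̂, B = 1σ̂–2σ̂, A = 2σ̂–3σ̂, * = beyond 3σ̂; sign = side of CL): 1:-C, 2:-B, 3:-B, 4:-B, 5:-C, 6:-B, 7:-C, 8:-C, 9:-C, 10:-C, 11:+B, 12:+C, 13:+B
Rule 3 (four of five consecutive points beyond the same 1σ limit) is satisfied at point 6.

rule 3 at point 6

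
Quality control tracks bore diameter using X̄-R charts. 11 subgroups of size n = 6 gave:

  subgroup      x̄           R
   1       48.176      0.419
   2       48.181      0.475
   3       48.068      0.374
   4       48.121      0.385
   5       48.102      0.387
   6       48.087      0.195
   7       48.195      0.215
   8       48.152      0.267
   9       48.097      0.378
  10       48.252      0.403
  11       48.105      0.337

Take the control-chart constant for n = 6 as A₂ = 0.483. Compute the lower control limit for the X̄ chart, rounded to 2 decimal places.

47.97

X̄̄ = (48.176 + 48.181 + 48.068 + 48.121 + 48.102 + 48.087 + 48.195 + 48.152 + 48.097 + 48.252 + 48.105) / 11 = 529.5360 / 11 = 48.1396
R̄ = (0.419 + 0.475 + 0.374 + 0.385 + 0.387 + 0.195 + 0.215 + 0.267 + 0.378 + 0.403 + 0.337) / 11 = 3.8350 / 11 = 0.3486
LCL = X̄̄ − A₂·R̄ = 48.1396 − 0.483 × 0.3486 = 47.9712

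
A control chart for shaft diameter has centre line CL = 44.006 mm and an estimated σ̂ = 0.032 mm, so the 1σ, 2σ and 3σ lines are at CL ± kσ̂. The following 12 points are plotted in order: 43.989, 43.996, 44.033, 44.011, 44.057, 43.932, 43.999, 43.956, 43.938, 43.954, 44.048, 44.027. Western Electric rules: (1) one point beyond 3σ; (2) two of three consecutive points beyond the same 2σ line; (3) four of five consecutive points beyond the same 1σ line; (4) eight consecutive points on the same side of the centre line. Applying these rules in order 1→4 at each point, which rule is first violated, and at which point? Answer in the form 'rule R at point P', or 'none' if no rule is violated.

Zone of each point (C = within 1σ̂, B = 1σ̂–2σ̂, A = 2σ̂–3σ̂, * = beyond 3σ̂; sign = side of CL): 1:-C, 2:-C, 3:+C, 4:+C, 5:+B, 6:-A, 7:-C, 8:-B, 9:-A, 10:-B, 11:+B, 12:+C
Rule 3 (four of five consecutive points beyond the same 1σ limit) is satisfied at point 10.

rule 3 at point 10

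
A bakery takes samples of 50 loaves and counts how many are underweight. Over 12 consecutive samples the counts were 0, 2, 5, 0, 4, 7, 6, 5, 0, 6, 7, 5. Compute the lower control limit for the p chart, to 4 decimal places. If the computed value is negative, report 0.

0.0000

p̄ = Σdᵢ / (k·n) = 47 / (12 × 50) = 0.07833
LCL = p̄ − 3·√(p̄(1−p̄)/n) = 0.07833 − 3 × 0.03800 = -0.03566 → 0 (negative, so LCL = 0)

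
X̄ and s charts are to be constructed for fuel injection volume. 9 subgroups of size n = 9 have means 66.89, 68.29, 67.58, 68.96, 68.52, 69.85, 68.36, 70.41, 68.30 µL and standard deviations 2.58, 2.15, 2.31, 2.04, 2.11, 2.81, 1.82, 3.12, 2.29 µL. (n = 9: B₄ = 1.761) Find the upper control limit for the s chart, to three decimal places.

4.154

s̄ = (2.58 + 2.15 + 2.31 + 2.04 + 2.11 + 2.81 + 1.82 + 3.12 + 2.29) / 9 = 2.3589
UCL_s = B₄·s̄ = 1.761 × 2.3589 = 4.1540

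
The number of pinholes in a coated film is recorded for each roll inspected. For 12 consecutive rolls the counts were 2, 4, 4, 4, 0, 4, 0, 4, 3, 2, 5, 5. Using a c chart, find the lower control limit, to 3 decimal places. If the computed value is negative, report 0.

c̄ = (2 + 4 + 4 + 4 + 0 + 4 + 0 + 4 + 3 + 2 + 5 + 5) / 12 = 37 / 12 = 3.0833
LCL = c̄ − 3√c̄ = 3.0833 − 3 × 1.7559 = -2.1845 → 0 (cannot be negative)

0.000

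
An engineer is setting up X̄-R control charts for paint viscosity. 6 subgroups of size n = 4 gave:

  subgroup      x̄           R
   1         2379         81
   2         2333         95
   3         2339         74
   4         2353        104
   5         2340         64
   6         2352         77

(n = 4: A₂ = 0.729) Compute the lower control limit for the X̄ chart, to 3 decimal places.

X̄̄ = (2379 + 2333 + 2339 + 2353 + 2340 + 2352) / 6 = 14096.0000 / 6 = 2349.3333
R̄ = (81 + 95 + 74 + 104 + 64 + 77) / 6 = 495.0000 / 6 = 82.5000
LCL = X̄̄ − A₂·R̄ = 2349.3333 − 0.729 × 82.5000 = 2289.1908

2289.191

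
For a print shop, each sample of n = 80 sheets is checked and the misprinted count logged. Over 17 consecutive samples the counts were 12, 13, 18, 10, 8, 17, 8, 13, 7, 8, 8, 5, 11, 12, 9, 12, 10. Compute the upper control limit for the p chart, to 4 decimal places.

p̄ = Σdᵢ / (k·n) = 181 / (17 × 80) = 0.13309
UCL = p̄ + 3·√(p̄(1−p̄)/n) = 0.13309 + 3 × √(0.13309×0.86691/80) = 0.13309 + 3 × 0.03798 = 0.24702

0.2470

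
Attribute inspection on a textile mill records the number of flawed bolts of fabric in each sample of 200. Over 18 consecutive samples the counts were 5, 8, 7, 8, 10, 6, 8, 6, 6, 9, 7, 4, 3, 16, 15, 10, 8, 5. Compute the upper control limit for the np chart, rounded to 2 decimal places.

16.06

p̄ = Σdᵢ / (k·n) = 141 / (18 × 200) = 0.03917
UCL = np̄ + 3·√(np̄(1−p̄)) = 7.8333 + 3 × √(7.8333×0.96083) = 7.8333 + 3 × 2.7435 = 16.0637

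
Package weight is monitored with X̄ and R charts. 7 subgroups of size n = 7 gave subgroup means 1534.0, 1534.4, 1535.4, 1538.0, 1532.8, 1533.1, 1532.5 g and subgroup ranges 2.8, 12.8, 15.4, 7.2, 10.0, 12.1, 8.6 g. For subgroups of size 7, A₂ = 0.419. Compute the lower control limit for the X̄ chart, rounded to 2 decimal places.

X̄̄ = (1534.0 + 1534.4 + 1535.4 + 1538.0 + 1532.8 + 1533.1 + 1532.5) / 7 = 10740.2000 / 7 = 1534.3143
R̄ = (2.8 + 12.8 + 15.4 + 7.2 + 10.0 + 12.1 + 8.6) / 7 = 68.9000 / 7 = 9.8429
LCL = X̄̄ − A₂·R̄ = 1534.3143 − 0.419 × 9.8429 = 1530.1901

1530.19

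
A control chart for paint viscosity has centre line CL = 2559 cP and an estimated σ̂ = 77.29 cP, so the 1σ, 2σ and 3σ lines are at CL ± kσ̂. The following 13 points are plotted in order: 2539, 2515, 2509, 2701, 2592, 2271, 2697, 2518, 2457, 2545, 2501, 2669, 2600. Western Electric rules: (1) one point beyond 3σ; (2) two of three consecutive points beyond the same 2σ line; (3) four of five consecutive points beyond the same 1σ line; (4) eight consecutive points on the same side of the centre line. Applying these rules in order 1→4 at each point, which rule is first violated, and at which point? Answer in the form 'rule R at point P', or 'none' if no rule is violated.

rule 1 at point 6

Zone of each point (C = within 1σ̂, B = 1σ̂–2σ̂, A = 2σ̂–3σ̂, * = beyond 3σ̂; sign = side of CL): 1:-C, 2:-C, 3:-C, 4:+B, 5:+C, 6:-*, 7:+B, 8:-C, 9:-B, 10:-C, 11:-C, 12:+B, 13:+C
Rule 1 (one point beyond the 3σ limits) is satisfied at point 6.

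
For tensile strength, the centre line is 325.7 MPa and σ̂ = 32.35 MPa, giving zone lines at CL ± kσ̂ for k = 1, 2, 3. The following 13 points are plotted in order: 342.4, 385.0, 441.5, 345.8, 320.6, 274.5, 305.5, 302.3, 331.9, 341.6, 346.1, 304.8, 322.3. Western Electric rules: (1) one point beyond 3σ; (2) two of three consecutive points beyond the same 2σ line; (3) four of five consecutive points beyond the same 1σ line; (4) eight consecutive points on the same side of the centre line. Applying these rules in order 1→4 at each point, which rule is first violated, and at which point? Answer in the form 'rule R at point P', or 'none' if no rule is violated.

Zone of each point (C = within 1σ̂, B = 1σ̂–2σ̂, A = 2σ̂–3σ̂, * = beyond 3σ̂; sign = side of CL): 1:+C, 2:+B, 3:+*, 4:+C, 5:-C, 6:-B, 7:-C, 8:-C, 9:+C, 10:+C, 11:+C, 12:-C, 13:-C
Rule 1 (one point beyond the 3σ limits) is satisfied at point 3.

rule 1 at point 3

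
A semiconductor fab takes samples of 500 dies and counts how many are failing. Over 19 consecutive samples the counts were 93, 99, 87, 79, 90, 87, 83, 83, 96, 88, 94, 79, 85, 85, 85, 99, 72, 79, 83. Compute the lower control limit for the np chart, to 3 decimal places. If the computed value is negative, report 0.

61.243

p̄ = Σdᵢ / (k·n) = 1646 / (19 × 500) = 0.17326
LCL = np̄ − 3·√(np̄(1−p̄)) = 86.6316 − 3 × 8.4629 = 61.2427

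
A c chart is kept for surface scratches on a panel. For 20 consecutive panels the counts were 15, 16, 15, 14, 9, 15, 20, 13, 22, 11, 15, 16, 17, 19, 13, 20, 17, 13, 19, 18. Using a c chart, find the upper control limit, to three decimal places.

27.794

c̄ = (15 + 16 + 15 + 14 + 9 + 15 + 20 + 13 + 22 + 11 + 15 + 16 + 17 + 19 + 13 + 20 + 17 + 13 + 19 + 18) / 20 = 317 / 20 = 15.8500
UCL = c̄ + 3√c̄ = 15.8500 + 3 × √15.8500 = 15.8500 + 3 × 3.9812 = 27.7936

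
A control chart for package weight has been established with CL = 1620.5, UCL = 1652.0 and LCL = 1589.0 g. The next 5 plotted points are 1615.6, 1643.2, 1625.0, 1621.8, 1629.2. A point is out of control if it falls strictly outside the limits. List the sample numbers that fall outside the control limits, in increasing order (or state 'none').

All 5 points lie within [1589.0, 1652.0].

none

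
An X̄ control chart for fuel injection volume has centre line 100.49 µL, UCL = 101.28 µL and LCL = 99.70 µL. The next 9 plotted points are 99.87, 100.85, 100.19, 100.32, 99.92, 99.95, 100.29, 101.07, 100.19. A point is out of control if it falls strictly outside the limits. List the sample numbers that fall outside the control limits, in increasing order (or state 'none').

none

All 9 points lie within [99.70, 101.28].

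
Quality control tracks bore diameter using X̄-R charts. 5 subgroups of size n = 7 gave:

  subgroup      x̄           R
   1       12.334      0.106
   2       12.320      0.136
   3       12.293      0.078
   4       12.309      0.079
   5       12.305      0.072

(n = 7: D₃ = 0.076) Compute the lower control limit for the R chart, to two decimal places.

0.01

R̄ = (0.106 + 0.136 + 0.078 + 0.079 + 0.072) / 5 = 0.4710 / 5 = 0.0942
LCL_R = D₃·R̄ = 0.076 × 0.0942 = 0.0072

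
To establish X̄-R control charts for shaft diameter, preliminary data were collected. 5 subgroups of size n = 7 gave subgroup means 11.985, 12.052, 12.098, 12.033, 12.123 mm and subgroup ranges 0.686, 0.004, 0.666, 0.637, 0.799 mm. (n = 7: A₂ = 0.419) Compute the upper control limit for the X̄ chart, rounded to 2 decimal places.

X̄̄ = (11.985 + 12.052 + 12.098 + 12.033 + 12.123) / 5 = 60.2910 / 5 = 12.0582
R̄ = (0.686 + 0.004 + 0.666 + 0.637 + 0.799) / 5 = 2.7920 / 5 = 0.5584
UCL = X̄̄ + A₂·R̄ = 12.0582 + 0.419 × 0.5584 = 12.2922

12.29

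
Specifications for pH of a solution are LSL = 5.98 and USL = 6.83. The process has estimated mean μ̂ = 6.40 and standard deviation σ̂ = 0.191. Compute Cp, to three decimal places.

Cp = (USL − LSL) / (6σ̂) = (6.83 − 5.98) / (6 × 0.191) = 0.8500 / 1.1460 = 0.7417

0.742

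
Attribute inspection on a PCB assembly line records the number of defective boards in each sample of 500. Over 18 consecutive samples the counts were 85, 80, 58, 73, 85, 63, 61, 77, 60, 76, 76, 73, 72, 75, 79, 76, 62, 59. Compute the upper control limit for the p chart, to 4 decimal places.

p̄ = Σdᵢ / (k·n) = 1290 / (18 × 500) = 0.14333
UCL = p̄ + 3·√(p̄(1−p̄)/n) = 0.14333 + 3 × √(0.14333×0.85667/500) = 0.14333 + 3 × 0.01567 = 0.19035

0.1903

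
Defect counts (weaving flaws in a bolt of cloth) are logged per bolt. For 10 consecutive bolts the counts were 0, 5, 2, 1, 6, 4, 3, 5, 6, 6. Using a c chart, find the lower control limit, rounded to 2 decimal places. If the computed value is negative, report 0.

c̄ = (0 + 5 + 2 + 1 + 6 + 4 + 3 + 5 + 6 + 6) / 10 = 38 / 10 = 3.8000
LCL = c̄ − 3√c̄ = 3.8000 − 3 × 1.9494 = -2.0481 → 0 (cannot be negative)

0.00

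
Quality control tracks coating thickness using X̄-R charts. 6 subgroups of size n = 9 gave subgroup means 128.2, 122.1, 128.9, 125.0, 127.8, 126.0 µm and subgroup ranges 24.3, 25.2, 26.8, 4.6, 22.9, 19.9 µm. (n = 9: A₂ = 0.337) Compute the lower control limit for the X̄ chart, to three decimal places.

X̄̄ = (128.2 + 122.1 + 128.9 + 125.0 + 127.8 + 126.0) / 6 = 758.0000 / 6 = 126.3333
R̄ = (24.3 + 25.2 + 26.8 + 4.6 + 22.9 + 19.9) / 6 = 123.7000 / 6 = 20.6167
LCL = X̄̄ − A₂·R̄ = 126.3333 − 0.337 × 20.6167 = 119.3855

119.386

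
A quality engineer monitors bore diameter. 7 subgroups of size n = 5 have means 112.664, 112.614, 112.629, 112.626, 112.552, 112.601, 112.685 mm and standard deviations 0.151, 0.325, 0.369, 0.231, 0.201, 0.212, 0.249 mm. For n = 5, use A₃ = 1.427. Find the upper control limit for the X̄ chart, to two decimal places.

112.98

X̄̄ = (112.664 + 112.614 + 112.629 + 112.626 + 112.552 + 112.601 + 112.685) / 7 = 112.6244
s̄ = (0.151 + 0.325 + 0.369 + 0.231 + 0.201 + 0.212 + 0.249) / 7 = 0.2483
UCL = X̄̄ + A₃·s̄ = 112.6244 + 1.427 × 0.2483 = 112.9787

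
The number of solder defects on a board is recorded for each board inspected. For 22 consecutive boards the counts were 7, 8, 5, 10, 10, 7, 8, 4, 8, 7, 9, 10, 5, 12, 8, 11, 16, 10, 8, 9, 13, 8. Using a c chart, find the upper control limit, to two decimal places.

c̄ = (7 + 8 + 5 + 10 + 10 + 7 + 8 + 4 + 8 + 7 + 9 + 10 + 5 + 12 + 8 + 11 + 16 + 10 + 8 + 9 + 13 + 8) / 22 = 193 / 22 = 8.7727
UCL = c̄ + 3√c̄ = 8.7727 + 3 × √8.7727 = 8.7727 + 3 × 2.9619 = 17.6584

17.66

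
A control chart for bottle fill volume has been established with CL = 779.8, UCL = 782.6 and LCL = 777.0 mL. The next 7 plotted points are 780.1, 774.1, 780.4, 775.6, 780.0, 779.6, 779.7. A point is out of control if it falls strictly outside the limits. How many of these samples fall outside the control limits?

2

Compare each point to [777.0, 782.6]: sample 2 = 774.1 < LCL; sample 4 = 775.6 < LCL.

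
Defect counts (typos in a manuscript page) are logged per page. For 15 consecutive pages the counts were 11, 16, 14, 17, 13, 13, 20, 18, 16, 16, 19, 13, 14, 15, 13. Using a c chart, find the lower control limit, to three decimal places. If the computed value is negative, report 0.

c̄ = (11 + 16 + 14 + 17 + 13 + 13 + 20 + 18 + 16 + 16 + 19 + 13 + 14 + 15 + 13) / 15 = 228 / 15 = 15.2000
LCL = c̄ − 3√c̄ = 15.2000 − 3 × 3.8987 = 3.5038

3.504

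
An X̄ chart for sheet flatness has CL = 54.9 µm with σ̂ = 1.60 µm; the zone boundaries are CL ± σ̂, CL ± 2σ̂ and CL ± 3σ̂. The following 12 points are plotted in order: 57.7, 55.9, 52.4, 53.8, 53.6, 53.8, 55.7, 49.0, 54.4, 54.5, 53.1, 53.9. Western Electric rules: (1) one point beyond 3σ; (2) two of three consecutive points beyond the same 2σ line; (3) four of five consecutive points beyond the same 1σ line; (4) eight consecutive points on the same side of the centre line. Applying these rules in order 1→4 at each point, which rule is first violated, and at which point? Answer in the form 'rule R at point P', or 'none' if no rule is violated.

rule 1 at point 8

Zone of each point (C = within 1σ̂, B = 1σ̂–2σ̂, A = 2σ̂–3σ̂, * = beyond 3σ̂; sign = side of CL): 1:+B, 2:+C, 3:-B, 4:-C, 5:-C, 6:-C, 7:+C, 8:-*, 9:-C, 10:-C, 11:-B, 12:-C
Rule 1 (one point beyond the 3σ limits) is satisfied at point 8.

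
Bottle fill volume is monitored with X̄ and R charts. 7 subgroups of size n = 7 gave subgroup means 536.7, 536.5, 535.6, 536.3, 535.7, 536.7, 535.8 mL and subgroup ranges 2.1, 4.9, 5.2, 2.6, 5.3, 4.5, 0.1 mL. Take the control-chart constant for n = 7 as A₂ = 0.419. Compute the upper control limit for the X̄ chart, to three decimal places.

537.664

X̄̄ = (536.7 + 536.5 + 535.6 + 536.3 + 535.7 + 536.7 + 535.8) / 7 = 3753.3000 / 7 = 536.1857
R̄ = (2.1 + 4.9 + 5.2 + 2.6 + 5.3 + 4.5 + 0.1) / 7 = 24.7000 / 7 = 3.5286
UCL = X̄̄ + A₂·R̄ = 536.1857 + 0.419 × 3.5286 = 537.6642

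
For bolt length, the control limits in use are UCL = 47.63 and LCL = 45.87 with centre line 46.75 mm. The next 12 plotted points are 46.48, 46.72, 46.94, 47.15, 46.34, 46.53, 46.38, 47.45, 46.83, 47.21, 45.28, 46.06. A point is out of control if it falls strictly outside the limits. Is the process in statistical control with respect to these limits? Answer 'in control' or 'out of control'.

Compare each point to [45.87, 47.63]: sample 11 = 45.28 < LCL.

out of control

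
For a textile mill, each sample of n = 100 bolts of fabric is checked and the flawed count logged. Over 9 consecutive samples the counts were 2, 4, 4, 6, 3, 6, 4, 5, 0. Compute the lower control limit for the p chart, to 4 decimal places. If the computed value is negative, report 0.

p̄ = Σdᵢ / (k·n) = 34 / (9 × 100) = 0.03778
LCL = p̄ − 3·√(p̄(1−p̄)/n) = 0.03778 − 3 × 0.01907 = -0.01942 → 0 (negative, so LCL = 0)

0.0000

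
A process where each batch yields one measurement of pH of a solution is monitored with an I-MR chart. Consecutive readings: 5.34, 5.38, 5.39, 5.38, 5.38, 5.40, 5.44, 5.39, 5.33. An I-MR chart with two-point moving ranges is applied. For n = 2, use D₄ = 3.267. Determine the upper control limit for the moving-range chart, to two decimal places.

0.09

Moving ranges: 0.04, 0.01, 0.01, 0.00, 0.02, 0.04, 0.05, 0.06; M̄R̄ = 0.2300 / 8 = 0.0288
UCL_MR = D₄·M̄R̄ = 3.267 × 0.0288 = 0.0939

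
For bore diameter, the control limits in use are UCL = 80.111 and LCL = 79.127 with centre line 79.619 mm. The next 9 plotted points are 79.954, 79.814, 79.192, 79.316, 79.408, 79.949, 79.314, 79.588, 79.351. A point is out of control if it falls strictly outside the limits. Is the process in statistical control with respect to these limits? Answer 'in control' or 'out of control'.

All 9 points lie within [79.127, 80.111].

in control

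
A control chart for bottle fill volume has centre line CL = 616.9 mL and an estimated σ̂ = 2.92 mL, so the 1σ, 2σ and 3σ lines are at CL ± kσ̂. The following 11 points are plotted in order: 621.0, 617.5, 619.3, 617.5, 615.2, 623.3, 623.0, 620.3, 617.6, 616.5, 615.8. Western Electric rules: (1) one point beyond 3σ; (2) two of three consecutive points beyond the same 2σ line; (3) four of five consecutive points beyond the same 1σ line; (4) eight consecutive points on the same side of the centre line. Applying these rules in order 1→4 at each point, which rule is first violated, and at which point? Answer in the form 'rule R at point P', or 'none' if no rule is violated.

Zone of each point (C = within 1σ̂, B = 1σ̂–2σ̂, A = 2σ̂–3σ̂, * = beyond 3σ̂; sign = side of CL): 1:+B, 2:+C, 3:+C, 4:+C, 5:-C, 6:+A, 7:+A, 8:+B, 9:+C, 10:-C, 11:-C
Rule 2 (two of three consecutive points beyond the same 2σ limit) is satisfied at point 7.

rule 2 at point 7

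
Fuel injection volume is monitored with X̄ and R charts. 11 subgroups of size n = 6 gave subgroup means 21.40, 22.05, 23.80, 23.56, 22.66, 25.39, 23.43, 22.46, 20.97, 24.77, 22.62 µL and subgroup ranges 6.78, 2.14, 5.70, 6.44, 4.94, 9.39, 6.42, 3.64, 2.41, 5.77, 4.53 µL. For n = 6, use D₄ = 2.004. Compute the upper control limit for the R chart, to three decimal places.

10.596

R̄ = (6.78 + 2.14 + 5.70 + 6.44 + 4.94 + 9.39 + 6.42 + 3.64 + 2.41 + 5.77 + 4.53) / 11 = 58.1600 / 11 = 5.2873
UCL_R = D₄·R̄ = 2.004 × 5.2873 = 10.5957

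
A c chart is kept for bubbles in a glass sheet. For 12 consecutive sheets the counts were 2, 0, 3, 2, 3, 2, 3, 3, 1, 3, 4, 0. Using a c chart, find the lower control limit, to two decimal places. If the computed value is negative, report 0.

c̄ = (2 + 0 + 3 + 2 + 3 + 2 + 3 + 3 + 1 + 3 + 4 + 0) / 12 = 26 / 12 = 2.1667
LCL = c̄ − 3√c̄ = 2.1667 − 3 × 1.4720 = -2.2492 → 0 (cannot be negative)

0.00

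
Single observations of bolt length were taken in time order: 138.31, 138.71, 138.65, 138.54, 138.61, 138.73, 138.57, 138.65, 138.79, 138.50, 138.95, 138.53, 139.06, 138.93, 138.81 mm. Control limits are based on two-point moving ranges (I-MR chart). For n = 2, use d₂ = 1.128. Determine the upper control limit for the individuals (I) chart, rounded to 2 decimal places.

139.27

X̄ = (138.31 + 138.71 + 138.65 + 138.54 + 138.61 + 138.73 + 138.57 + 138.65 + 138.79 + 138.50 + 138.95 + 138.53 + 139.06 + 138.93 + 138.81) / 15 = 138.6893
Moving ranges: 0.40, 0.06, 0.11, 0.07, 0.12, 0.16, 0.08, 0.14, 0.29, 0.45, 0.42, 0.53, 0.13, 0.12; M̄R̄ = 3.0800 / 14 = 0.2200
UCL = X̄ + 3·M̄R̄/d₂ = 138.6893 + 3 × 0.2200 / 1.128 = 139.2744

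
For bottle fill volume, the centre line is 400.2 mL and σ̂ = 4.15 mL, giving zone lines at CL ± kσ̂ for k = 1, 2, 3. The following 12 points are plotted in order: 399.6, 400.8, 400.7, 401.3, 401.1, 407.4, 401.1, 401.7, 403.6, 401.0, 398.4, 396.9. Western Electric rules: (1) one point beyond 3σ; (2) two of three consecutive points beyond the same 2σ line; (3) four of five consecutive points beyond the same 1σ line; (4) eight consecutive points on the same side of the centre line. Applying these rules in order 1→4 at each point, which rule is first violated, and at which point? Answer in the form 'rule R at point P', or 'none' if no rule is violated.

rule 4 at point 9

Zone of each point (C = within 1σ̂, B = 1σ̂–2σ̂, A = 2σ̂–3σ̂, * = beyond 3σ̂; sign = side of CL): 1:-C, 2:+C, 3:+C, 4:+C, 5:+C, 6:+B, 7:+C, 8:+C, 9:+C, 10:+C, 11:-C, 12:-C
Rule 4 (eight consecutive points on the same side of the centre line) is satisfied at point 9.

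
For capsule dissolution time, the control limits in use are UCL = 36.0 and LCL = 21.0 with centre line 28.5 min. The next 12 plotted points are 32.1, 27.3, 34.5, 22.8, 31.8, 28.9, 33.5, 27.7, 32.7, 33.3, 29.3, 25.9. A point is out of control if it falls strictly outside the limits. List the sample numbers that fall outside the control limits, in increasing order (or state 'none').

none

All 12 points lie within [21.0, 36.0].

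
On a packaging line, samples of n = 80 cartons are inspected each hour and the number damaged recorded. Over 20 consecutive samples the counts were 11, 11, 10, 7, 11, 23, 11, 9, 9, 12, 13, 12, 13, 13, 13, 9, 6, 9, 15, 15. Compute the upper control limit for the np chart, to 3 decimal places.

21.048

p̄ = Σdᵢ / (k·n) = 232 / (20 × 80) = 0.14500
UCL = np̄ + 3·√(np̄(1−p̄)) = 11.6000 + 3 × √(11.6000×0.85500) = 11.6000 + 3 × 3.1493 = 21.0479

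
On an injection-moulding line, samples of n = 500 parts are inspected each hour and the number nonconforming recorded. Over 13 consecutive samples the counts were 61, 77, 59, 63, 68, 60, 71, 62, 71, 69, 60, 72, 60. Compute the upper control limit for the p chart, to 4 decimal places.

0.1765

p̄ = Σdᵢ / (k·n) = 853 / (13 × 500) = 0.13123
UCL = p̄ + 3·√(p̄(1−p̄)/n) = 0.13123 + 3 × √(0.13123×0.86877/500) = 0.13123 + 3 × 0.01510 = 0.17653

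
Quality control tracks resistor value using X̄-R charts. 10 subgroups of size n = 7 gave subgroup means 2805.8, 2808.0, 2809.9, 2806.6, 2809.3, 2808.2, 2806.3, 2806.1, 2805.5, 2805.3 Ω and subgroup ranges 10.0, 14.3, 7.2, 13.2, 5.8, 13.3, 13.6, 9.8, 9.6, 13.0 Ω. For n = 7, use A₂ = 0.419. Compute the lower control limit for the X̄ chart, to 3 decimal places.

2802.499

X̄̄ = (2805.8 + 2808.0 + 2809.9 + 2806.6 + 2809.3 + 2808.2 + 2806.3 + 2806.1 + 2805.5 + 2805.3) / 10 = 28071.0000 / 10 = 2807.1000
R̄ = (10.0 + 14.3 + 7.2 + 13.2 + 5.8 + 13.3 + 13.6 + 9.8 + 9.6 + 13.0) / 10 = 109.8000 / 10 = 10.9800
LCL = X̄̄ − A₂·R̄ = 2807.1000 − 0.419 × 10.9800 = 2802.4994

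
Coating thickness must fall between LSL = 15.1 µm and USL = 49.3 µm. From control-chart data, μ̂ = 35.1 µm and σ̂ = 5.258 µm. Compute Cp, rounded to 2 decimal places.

Cp = (USL − LSL) / (6σ̂) = (49.3 − 15.1) / (6 × 5.258) = 34.2000 / 31.5480 = 1.0841

1.08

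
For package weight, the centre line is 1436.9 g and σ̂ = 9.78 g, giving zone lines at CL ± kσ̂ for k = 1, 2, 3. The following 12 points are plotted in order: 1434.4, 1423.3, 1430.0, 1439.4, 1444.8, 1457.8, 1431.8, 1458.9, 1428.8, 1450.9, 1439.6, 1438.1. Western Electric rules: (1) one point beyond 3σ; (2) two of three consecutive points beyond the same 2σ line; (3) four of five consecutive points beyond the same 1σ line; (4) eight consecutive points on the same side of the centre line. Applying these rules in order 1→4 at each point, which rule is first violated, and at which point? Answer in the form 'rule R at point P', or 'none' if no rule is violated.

rule 2 at point 8

Zone of each point (C = within 1σ̂, B = 1σ̂–2σ̂, A = 2σ̂–3σ̂, * = beyond 3σ̂; sign = side of CL): 1:-C, 2:-B, 3:-C, 4:+C, 5:+C, 6:+A, 7:-C, 8:+A, 9:-C, 10:+B, 11:+C, 12:+C
Rule 2 (two of three consecutive points beyond the same 2σ limit) is satisfied at point 8.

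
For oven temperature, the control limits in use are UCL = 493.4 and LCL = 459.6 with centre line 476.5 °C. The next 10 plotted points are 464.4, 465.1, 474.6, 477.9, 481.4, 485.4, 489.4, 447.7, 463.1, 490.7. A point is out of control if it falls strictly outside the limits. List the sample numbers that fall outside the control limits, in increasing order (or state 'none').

8

Compare each point to [459.6, 493.4]: sample 8 = 447.7 < LCL.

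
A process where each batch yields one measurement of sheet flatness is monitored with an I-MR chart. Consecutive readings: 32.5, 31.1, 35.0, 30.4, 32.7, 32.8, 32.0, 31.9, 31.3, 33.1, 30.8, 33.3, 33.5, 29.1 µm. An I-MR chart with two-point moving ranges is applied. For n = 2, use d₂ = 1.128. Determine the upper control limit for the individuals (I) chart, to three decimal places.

X̄ = (32.5 + 31.1 + 35.0 + 30.4 + 32.7 + 32.8 + 32.0 + 31.9 + 31.3 + 33.1 + 30.8 + 33.3 + 33.5 + 29.1) / 14 = 32.1071
Moving ranges: 1.4, 3.9, 4.6, 2.3, 0.1, 0.8, 0.1, 0.6, 1.8, 2.3, 2.5, 0.2, 4.4; M̄R̄ = 25.0000 / 13 = 1.9231
UCL = X̄ + 3·M̄R̄/d₂ = 32.1071 + 3 × 1.9231 / 1.128 = 37.2217

37.222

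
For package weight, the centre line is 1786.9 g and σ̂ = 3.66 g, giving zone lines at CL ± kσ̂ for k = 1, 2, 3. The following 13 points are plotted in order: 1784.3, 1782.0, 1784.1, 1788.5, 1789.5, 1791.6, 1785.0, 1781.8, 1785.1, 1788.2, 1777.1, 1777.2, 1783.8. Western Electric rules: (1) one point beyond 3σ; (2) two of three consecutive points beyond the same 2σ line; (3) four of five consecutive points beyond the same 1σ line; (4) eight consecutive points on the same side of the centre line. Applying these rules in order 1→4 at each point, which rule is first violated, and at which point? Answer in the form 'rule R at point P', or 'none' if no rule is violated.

Zone of each point (C = within 1σ̂, B = 1σ̂–2σ̂, A = 2σ̂–3σ̂, * = beyond 3σ̂; sign = side of CL): 1:-C, 2:-B, 3:-C, 4:+C, 5:+C, 6:+B, 7:-C, 8:-B, 9:-C, 10:+C, 11:-A, 12:-A, 13:-C
Rule 2 (two of three consecutive points beyond the same 2σ limit) is satisfied at point 12.

rule 2 at point 12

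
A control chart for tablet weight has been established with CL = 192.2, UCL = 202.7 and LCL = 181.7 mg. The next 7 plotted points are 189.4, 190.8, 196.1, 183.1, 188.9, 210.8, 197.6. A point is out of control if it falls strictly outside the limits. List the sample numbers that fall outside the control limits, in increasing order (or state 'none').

Compare each point to [181.7, 202.7]: sample 6 = 210.8 > UCL.

6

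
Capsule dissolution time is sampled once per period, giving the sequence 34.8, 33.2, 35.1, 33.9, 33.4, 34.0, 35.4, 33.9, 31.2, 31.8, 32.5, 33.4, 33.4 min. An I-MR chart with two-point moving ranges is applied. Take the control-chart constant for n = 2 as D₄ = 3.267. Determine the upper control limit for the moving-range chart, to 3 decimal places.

Moving ranges: 1.6, 1.9, 1.2, 0.5, 0.6, 1.4, 1.5, 2.7, 0.6, 0.7, 0.9, 0.0; M̄R̄ = 13.6000 / 12 = 1.1333
UCL_MR = D₄·M̄R̄ = 3.267 × 1.1333 = 3.7026

3.703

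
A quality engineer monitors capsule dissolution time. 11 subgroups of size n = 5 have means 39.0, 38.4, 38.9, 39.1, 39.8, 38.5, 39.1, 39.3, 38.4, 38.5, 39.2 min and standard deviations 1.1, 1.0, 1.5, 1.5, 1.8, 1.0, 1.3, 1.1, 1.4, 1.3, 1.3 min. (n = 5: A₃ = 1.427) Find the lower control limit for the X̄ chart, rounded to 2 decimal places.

X̄̄ = (39.0 + 38.4 + 38.9 + 39.1 + 39.8 + 38.5 + 39.1 + 39.3 + 38.4 + 38.5 + 39.2) / 11 = 38.9273
s̄ = (1.1 + 1.0 + 1.5 + 1.5 + 1.8 + 1.0 + 1.3 + 1.1 + 1.4 + 1.3 + 1.3) / 11 = 1.3000
LCL = X̄̄ − A₃·s̄ = 38.9273 − 1.427 × 1.3000 = 37.0722

37.07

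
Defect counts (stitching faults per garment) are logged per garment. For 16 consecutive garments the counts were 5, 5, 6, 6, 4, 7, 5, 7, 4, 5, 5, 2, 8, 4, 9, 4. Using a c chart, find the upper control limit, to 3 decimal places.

c̄ = (5 + 5 + 6 + 6 + 4 + 7 + 5 + 7 + 4 + 5 + 5 + 2 + 8 + 4 + 9 + 4) / 16 = 86 / 16 = 5.3750
UCL = c̄ + 3√c̄ = 5.3750 + 3 × √5.3750 = 5.3750 + 3 × 2.3184 = 12.3302

12.330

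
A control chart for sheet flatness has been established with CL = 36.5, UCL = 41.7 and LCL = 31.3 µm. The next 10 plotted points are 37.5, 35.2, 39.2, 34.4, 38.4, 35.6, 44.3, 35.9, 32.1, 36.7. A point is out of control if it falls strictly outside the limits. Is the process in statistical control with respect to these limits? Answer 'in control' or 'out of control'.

out of control

Compare each point to [31.3, 41.7]: sample 7 = 44.3 > UCL.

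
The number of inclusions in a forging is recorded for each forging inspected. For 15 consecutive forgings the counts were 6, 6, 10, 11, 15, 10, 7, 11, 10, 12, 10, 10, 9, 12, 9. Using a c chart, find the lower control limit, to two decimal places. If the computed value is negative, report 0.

c̄ = (6 + 6 + 10 + 11 + 15 + 10 + 7 + 11 + 10 + 12 + 10 + 10 + 9 + 12 + 9) / 15 = 148 / 15 = 9.8667
LCL = c̄ − 3√c̄ = 9.8667 − 3 × 3.1411 = 0.4433

0.44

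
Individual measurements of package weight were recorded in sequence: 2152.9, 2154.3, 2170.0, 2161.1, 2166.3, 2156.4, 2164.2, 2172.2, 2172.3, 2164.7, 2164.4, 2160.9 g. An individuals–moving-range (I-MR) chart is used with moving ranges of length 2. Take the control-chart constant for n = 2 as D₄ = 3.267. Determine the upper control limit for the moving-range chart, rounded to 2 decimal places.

Moving ranges: 1.4, 15.7, 8.9, 5.2, 9.9, 7.8, 8.0, 0.1, 7.6, 0.3, 3.5; M̄R̄ = 68.4000 / 11 = 6.2182
UCL_MR = D₄·M̄R̄ = 3.267 × 6.2182 = 20.3148

20.31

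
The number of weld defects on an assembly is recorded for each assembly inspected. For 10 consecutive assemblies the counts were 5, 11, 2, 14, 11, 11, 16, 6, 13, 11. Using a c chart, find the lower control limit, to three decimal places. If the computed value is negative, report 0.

c̄ = (5 + 11 + 2 + 14 + 11 + 11 + 16 + 6 + 13 + 11) / 10 = 100 / 10 = 10.0000
LCL = c̄ − 3√c̄ = 10.0000 − 3 × 3.1623 = 0.5132

0.513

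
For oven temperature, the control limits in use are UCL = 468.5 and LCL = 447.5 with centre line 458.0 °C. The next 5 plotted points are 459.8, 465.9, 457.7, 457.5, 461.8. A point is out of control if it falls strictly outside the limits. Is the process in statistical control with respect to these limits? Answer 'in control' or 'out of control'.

All 5 points lie within [447.5, 468.5].

in control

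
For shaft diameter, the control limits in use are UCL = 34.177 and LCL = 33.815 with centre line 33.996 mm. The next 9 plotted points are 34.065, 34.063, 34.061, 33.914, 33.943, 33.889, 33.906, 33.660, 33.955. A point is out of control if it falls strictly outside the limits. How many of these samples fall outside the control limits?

1

Compare each point to [33.815, 34.177]: sample 8 = 33.660 < LCL.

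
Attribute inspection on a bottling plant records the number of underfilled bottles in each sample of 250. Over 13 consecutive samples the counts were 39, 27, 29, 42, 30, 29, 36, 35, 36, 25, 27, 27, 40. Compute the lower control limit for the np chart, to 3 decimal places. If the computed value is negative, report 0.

p̄ = Σdᵢ / (k·n) = 422 / (13 × 250) = 0.12985
LCL = np̄ − 3·√(np̄(1−p̄)) = 32.4615 − 3 × 5.3147 = 16.5173

16.517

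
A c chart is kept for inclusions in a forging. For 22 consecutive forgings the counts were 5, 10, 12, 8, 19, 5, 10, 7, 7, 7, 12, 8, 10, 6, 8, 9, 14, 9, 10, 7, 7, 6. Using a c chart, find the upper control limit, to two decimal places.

17.86

c̄ = (5 + 10 + 12 + 8 + 19 + 5 + 10 + 7 + 7 + 7 + 12 + 8 + 10 + 6 + 8 + 9 + 14 + 9 + 10 + 7 + 7 + 6) / 22 = 196 / 22 = 8.9091
UCL = c̄ + 3√c̄ = 8.9091 + 3 × √8.9091 = 8.9091 + 3 × 2.9848 = 17.8635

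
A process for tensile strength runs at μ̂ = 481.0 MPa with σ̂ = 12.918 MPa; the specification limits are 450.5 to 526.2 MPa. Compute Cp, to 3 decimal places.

Cp = (USL − LSL) / (6σ̂) = (526.2 − 450.5) / (6 × 12.918) = 75.7000 / 77.5080 = 0.9767

0.977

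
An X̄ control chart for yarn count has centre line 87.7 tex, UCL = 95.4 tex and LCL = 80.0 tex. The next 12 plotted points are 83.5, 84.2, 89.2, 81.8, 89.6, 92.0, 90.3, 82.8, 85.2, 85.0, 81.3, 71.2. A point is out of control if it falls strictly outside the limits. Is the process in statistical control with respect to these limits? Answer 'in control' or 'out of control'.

Compare each point to [80.0, 95.4]: sample 12 = 71.2 < LCL.

out of control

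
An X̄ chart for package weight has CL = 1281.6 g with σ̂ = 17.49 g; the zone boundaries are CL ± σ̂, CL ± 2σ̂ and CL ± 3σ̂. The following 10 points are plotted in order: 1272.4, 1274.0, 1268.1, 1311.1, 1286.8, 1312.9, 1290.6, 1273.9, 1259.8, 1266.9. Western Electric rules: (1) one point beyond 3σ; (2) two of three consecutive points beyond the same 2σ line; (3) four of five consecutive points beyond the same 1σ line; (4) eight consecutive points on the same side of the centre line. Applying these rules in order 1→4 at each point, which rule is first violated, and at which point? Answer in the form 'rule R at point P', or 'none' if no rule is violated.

Zone of each point (C = within 1σ̂, B = 1σ̂–2σ̂, A = 2σ̂–3σ̂, * = beyond 3σ̂; sign = side of CL): 1:-C, 2:-C, 3:-C, 4:+B, 5:+C, 6:+B, 7:+C, 8:-C, 9:-B, 10:-C
No rule fires across all 10 points.

none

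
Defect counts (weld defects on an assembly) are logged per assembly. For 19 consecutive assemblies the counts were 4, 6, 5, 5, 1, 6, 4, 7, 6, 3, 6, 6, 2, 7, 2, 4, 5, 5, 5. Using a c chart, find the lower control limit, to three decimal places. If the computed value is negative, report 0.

0.000

c̄ = (4 + 6 + 5 + 5 + 1 + 6 + 4 + 7 + 6 + 3 + 6 + 6 + 2 + 7 + 2 + 4 + 5 + 5 + 5) / 19 = 89 / 19 = 4.6842
LCL = c̄ − 3√c̄ = 4.6842 − 3 × 2.1643 = -1.8087 → 0 (cannot be negative)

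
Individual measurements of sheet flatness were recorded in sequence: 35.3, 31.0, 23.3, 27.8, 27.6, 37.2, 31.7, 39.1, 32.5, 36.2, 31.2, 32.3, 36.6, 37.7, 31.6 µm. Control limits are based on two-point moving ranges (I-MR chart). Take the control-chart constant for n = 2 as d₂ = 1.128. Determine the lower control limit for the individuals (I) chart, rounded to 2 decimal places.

19.99

X̄ = (35.3 + 31.0 + 23.3 + 27.8 + 27.6 + 37.2 + 31.7 + 39.1 + 32.5 + 36.2 + 31.2 + 32.3 + 36.6 + 37.7 + 31.6) / 15 = 32.7400
Moving ranges: 4.3, 7.7, 4.5, 0.2, 9.6, 5.5, 7.4, 6.6, 3.7, 5.0, 1.1, 4.3, 1.1, 6.1; M̄R̄ = 67.1000 / 14 = 4.7929
LCL = X̄ − 3·M̄R̄/d₂ = 32.7400 − 3 × 4.7929 / 1.128 = 19.9930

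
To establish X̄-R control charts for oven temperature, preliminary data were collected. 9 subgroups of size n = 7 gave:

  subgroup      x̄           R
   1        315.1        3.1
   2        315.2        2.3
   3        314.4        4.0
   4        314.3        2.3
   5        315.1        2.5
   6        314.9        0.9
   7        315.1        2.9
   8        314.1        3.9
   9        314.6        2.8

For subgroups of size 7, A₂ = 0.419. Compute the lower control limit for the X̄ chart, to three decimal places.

X̄̄ = (315.1 + 315.2 + 314.4 + 314.3 + 315.1 + 314.9 + 315.1 + 314.1 + 314.6) / 9 = 2832.8000 / 9 = 314.7556
R̄ = (3.1 + 2.3 + 4.0 + 2.3 + 2.5 + 0.9 + 2.9 + 3.9 + 2.8) / 9 = 24.7000 / 9 = 2.7444
LCL = X̄̄ − A₂·R̄ = 314.7556 − 0.419 × 2.7444 = 313.6056

313.606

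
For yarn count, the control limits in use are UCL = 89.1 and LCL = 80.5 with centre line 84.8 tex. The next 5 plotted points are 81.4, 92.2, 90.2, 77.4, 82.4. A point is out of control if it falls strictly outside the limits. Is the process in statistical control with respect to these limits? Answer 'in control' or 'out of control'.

Compare each point to [80.5, 89.1]: sample 2 = 92.2 > UCL; sample 3 = 90.2 > UCL; sample 4 = 77.4 < LCL.

out of control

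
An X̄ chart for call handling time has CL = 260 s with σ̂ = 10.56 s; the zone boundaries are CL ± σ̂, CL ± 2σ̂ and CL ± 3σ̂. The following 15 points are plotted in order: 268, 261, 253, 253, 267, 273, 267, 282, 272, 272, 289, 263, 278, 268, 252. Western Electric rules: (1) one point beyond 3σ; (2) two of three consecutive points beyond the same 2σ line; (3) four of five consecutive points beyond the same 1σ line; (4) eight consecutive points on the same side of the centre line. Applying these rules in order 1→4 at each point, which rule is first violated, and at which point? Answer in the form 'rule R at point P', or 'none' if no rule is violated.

Zone of each point (C = within 1σ̂, B = 1σ̂–2σ̂, A = 2σ̂–3σ̂, * = beyond 3σ̂; sign = side of CL): 1:+C, 2:+C, 3:-C, 4:-C, 5:+C, 6:+B, 7:+C, 8:+A, 9:+B, 10:+B, 11:+A, 12:+C, 13:+B, 14:+C, 15:-C
Rule 3 (four of five consecutive points beyond the same 1σ limit) is satisfied at point 10.

rule 3 at point 10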